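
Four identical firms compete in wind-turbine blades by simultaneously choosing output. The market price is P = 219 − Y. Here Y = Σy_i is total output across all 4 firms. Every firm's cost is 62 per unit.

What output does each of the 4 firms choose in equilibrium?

A representative firm's profit is π_i = y_i(219 − Y) − 62y_i, with Y = y_i + Σ_{j≠i} y_j.
First-order condition: 157 − 2y_i − Σ_{j≠i} y_j = 0.
Imposing symmetry (y_j = y for all j) turns Σ_{j≠i} y_j into 3y, so 157 = 5y and y = 31.4.

31.4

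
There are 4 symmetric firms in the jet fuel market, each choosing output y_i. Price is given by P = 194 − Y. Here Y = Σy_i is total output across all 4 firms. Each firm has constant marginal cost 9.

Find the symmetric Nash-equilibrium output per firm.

37

A representative firm's profit is π_i = y_i(194 − Y) − 9y_i, with Y = y_i + Σ_{j≠i} y_j.
First-order condition: 185 − 2y_i − Σ_{j≠i} y_j = 0.
With identical firms, set every y_j = y: then 185 − 2y − 3y = 0, i.e. y = 185/5 = 37.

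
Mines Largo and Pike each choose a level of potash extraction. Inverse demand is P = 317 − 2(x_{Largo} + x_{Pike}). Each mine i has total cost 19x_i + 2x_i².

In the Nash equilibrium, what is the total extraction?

Mine Largo's profit: π = x_{Largo}(317 − 2(x_{Largo} + x_{Pike})) − 19x_{Largo} − 2x_{Largo}².
∂π/∂x_{Largo} = 298 − 8x_{Largo} − 2x_{Pike} = 0, so x_{Largo} = 37.25 − 0.25x_{Pike}.
Setting x_{Largo} = x_{Pike} in the reaction function: x_{Largo} = 37.25 − 0.25x_{Largo}, so x_{Largo} = 37.25 / 1.25 = 29.8.
Total extraction: 29.8 + 29.8 = 59.6.

59.6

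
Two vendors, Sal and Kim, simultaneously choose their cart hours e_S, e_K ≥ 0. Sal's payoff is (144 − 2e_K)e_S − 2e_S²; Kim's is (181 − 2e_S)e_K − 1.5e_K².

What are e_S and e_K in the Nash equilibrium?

Expanding Sal's payoff: 144e_S − 2e_Ke_S − 2e_S².
∂π/∂e_S = 144 − 2e_K − 4e_S = 0, so e_S = 36 − 0.5e_K.
Likewise for Kim: e_K = 181/3 − (2/3)e_S.
Substituting the second reaction function into the first: e_S = 36 − 0.5(181/3 − (2/3)e_S), which gives (2/3)e_S = 35/6 ⇒ e_S = 8.75.
Then e_K = 181/3 − (2/3)·8.75 = 54.5.

8.75, 54.5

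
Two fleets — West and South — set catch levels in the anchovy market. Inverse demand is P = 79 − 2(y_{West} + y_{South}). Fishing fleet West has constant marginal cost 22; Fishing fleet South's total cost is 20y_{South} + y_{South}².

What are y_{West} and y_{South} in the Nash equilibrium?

11.2, 6.1

Fishing fleet West's profit: π = y_{West}(79 − 2(y_{West} + y_{South})) − 22y_{West}.
∂π/∂y_{West} = 57 − 4y_{West} − 2y_{South} = 0, so y_{West} = 14.25 − 0.5y_{South}.
For South: ∂π/∂y_{South} = 59 − 6y_{South} − 2y_{West} = 0 ⇒ y_{South} = 59/6 − (1/3)y_{West}.
Solving the two reaction functions simultaneously: (1 − (−0.5)(−1/3))y_{West} = 14.25 − 0.5·(59/6), so (5/6)y_{West} = 28/3 and y_{West} = 11.2.
Then y_{South} = 59/6 − (1/3)·11.2 = 6.1.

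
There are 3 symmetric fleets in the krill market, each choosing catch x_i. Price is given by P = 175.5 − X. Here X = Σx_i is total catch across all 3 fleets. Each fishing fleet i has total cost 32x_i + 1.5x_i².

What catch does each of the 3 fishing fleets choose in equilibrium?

A representative fishing fleet's profit is π_i = x_i(175.5 − X) − 32x_i − 1.5x_i², with X = x_i + Σ_{j≠i} x_j.
First-order condition: 143.5 − 5x_i − Σ_{j≠i} x_j = 0.
Imposing symmetry (x_j = x for all j) turns Σ_{j≠i} x_j into 2x, so 143.5 = 7x and x = 20.5.

20.5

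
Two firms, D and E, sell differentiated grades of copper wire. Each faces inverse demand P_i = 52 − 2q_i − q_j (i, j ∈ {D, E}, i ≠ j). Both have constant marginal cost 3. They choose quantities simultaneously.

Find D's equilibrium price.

22.6

Firm D's profit: π = q_D(52 − 2q_D − q_E) − 3q_D.
∂π/∂q_D = 49 − 4q_D − q_E = 0 ⇒ q_D = 12.25 − 0.25q_E.
Setting q_D = q_E in the reaction function: q_D = 12.25 − 0.25q_D, so q_D = 12.25 / 1.25 = 9.8.
P_D = 52 − 2·9.8 − 9.8 = 22.6.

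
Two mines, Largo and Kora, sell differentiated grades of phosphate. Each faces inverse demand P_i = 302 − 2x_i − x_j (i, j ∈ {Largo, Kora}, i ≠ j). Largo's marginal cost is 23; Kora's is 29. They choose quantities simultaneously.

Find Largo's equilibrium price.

135.4

Mine Largo's profit: π = x_{Largo}(302 − 2x_{Largo} − x_{Kora}) − 23x_{Largo}.
∂π/∂x_{Largo} = 279 − 4x_{Largo} − x_{Kora} = 0 ⇒ x_{Largo} = 69.75 − 0.25x_{Kora}.
Similarly x_{Kora} = 68.25 − 0.25x_{Largo}.
Solving the two reaction functions simultaneously: (1 − (−0.25)(−0.25))x_{Largo} = 69.75 − 0.25·68.25, so 0.9375x_{Largo} = 52.6875 and x_{Largo} = 56.2.
Then x_{Kora} = 68.25 − 0.25·56.2 = 54.2.
P_{Largo} = 302 − 2·56.2 − 54.2 = 135.4.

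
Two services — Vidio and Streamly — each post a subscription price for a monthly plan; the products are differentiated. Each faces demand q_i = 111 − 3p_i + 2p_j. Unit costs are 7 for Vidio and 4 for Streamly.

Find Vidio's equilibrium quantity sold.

76.3125

Vidio's profit: π = (p_{Vidio} − 7)(111 − 3p_{Vidio} + 2p_{Streamly}).
∂π/∂p_{Vidio} = 132 − 6p_{Vidio} + 2p_{Streamly} = 0 ⇒ p_{Vidio} = 22 + (1/3)p_{Streamly}.
Similarly p_{Streamly} = 20.5 + (1/3)p_{Vidio}.
Plugging p_{Streamly} into Vidio's best response: p_{Vidio} = 22 + (1/3)(20.5 + (1/3)p_{Vidio}) ⇒ (8/9)p_{Vidio} = 173/6, so p_{Vidio} = 32.4375.
Then p_{Streamly} = 20.5 + (1/3)·32.4375 = 31.3125.
q_{Vidio} = 111 − 3·32.4375 + 2·31.3125 = 76.3125.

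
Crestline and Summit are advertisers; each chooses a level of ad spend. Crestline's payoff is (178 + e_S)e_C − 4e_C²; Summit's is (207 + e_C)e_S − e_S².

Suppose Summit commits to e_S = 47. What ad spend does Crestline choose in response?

Expanding Crestline's payoff: 178e_C + e_Se_C − 4e_C².
∂π/∂e_C = 178 + e_S − 8e_C = 0, so e_C = 22.25 + 0.125e_S.
At e_S = 47: e_C = 22.25 + 0.125·47 = 28.125.

28.125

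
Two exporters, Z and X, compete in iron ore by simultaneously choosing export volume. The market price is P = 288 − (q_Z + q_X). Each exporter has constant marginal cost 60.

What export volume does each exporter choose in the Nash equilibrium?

Exporter Z's profit: π = q_Z(288 − (q_Z + q_X)) − 60q_Z.
∂π/∂q_Z = 228 − 2q_Z − q_X = 0, so q_Z = 114 − 0.5q_X.
By symmetry q_X = q_Z; substituting into the reaction function, 1.5q_Z = 114 and q_Z = 76.

76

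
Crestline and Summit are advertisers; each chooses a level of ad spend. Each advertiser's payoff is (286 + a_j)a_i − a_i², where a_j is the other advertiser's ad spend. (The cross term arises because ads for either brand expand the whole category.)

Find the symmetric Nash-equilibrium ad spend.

286

Crestline's payoff is (286 + a_S)a_C − a_C².
∂π/∂a_C = 286 + a_S − 2a_C = 0, so a_C = 143 + 0.5a_S.
By symmetry a_S = a_C; substituting into the reaction function, 0.5a_C = 143 and a_C = 286.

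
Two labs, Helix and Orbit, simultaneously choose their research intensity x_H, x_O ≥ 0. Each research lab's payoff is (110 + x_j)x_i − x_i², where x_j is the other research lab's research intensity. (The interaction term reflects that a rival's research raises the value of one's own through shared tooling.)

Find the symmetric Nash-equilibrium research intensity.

Helix's payoff is (110 + x_O)x_H − x_H².
∂π/∂x_H = 110 + x_O − 2x_H = 0, so x_H = 55 + 0.5x_O.
By symmetry x_O = x_H; substituting into the reaction function, 0.5x_H = 55 and x_H = 110.

110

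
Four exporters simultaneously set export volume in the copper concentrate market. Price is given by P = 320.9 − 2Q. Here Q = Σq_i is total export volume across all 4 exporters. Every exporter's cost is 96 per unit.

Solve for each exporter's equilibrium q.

22.49

A representative exporter's profit is π_i = q_i(320.9 − 2Q) − 96q_i, with Q = q_i + Σ_{j≠i} q_j.
First-order condition: 224.9 − 4q_i − 2Σ_{j≠i} q_j = 0.
Imposing symmetry (q_j = q for all j) turns Σ_{j≠i} q_j into 3q, so 224.9 = 10q and q = 22.49.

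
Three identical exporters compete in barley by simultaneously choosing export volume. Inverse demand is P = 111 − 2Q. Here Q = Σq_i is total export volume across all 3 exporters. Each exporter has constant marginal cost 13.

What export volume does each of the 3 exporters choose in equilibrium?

12.25

A representative exporter's profit is π_i = q_i(111 − 2Q) − 13q_i, with Q = q_i + Σ_{j≠i} q_j.
First-order condition: 98 − 4q_i − 2Σ_{j≠i} q_j = 0.
In a symmetric equilibrium every exporter chooses the same q, so Σ_{j≠i} q_j = 2q. The condition becomes 98 − 8q = 0, giving q = 98/8 = 12.25.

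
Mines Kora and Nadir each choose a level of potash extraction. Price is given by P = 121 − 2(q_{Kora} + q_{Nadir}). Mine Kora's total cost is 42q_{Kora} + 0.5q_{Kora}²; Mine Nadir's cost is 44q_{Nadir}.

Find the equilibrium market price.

Mine Kora's profit: π = q_{Kora}(121 − 2(q_{Kora} + q_{Nadir})) − 42q_{Kora} − 0.5q_{Kora}².
∂π/∂q_{Kora} = 79 − 5q_{Kora} − 2q_{Nadir} = 0, so q_{Kora} = 15.8 − 0.4q_{Nadir}.
For Nadir: ∂π/∂q_{Nadir} = 77 − 4q_{Nadir} − 2q_{Kora} = 0 ⇒ q_{Nadir} = 19.25 − 0.5q_{Kora}.
Solving the two reaction functions simultaneously: (1 − (−0.4)(−0.5))q_{Kora} = 15.8 − 0.4·19.25, so 0.8q_{Kora} = 8.1 and q_{Kora} = 10.125.
Then q_{Nadir} = 19.25 − 0.5·10.125 = 14.1875.
Equilibrium price: P = 121 − 2·24.3125 = 72.375.

72.375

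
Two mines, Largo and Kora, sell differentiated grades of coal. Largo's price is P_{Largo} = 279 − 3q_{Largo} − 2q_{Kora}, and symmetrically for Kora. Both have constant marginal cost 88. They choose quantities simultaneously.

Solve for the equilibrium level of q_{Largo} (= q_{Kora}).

23.875

Mine Largo's profit: π = q_{Largo}(279 − 3q_{Largo} − 2q_{Kora}) − 88q_{Largo}.
∂π/∂q_{Largo} = 191 − 6q_{Largo} − 2q_{Kora} = 0 ⇒ q_{Largo} = 191/6 − (1/3)q_{Kora}.
The game is symmetric, so in equilibrium q_{Kora} = q_{Largo}: the reaction function gives (4/3)q_{Largo} = 191/6, hence q_{Largo} = 23.875.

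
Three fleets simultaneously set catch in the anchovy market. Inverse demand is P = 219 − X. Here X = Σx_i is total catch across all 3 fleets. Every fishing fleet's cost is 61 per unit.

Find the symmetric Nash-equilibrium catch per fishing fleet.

39.5

A representative fishing fleet's profit is π_i = x_i(219 − X) − 61x_i, with X = x_i + Σ_{j≠i} x_j.
First-order condition: 158 − 2x_i − Σ_{j≠i} x_j = 0.
With identical fishing fleets, set every x_j = x: then 158 − 2x − 2x = 0, i.e. x = 158/4 = 39.5.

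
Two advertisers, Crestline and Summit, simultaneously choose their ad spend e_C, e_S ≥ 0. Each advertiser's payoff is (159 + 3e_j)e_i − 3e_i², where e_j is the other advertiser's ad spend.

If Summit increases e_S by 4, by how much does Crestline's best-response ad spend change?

Crestline's payoff is (159 + 3e_S)e_C − 3e_C².
∂π/∂e_C = 159 + 3e_S − 6e_C = 0, so e_C = 26.5 + 0.5e_S.
The reaction-function slope is 0.5, so a 4-unit rise in e_S moves e_C by 0.5 × 4 = 2. Crestline's best response rises — the actions are strategic complements.

2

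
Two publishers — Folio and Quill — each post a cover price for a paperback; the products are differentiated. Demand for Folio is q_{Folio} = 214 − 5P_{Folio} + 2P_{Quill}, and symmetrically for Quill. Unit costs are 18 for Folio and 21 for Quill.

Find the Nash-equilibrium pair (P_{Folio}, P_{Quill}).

38.3125, 39.5625

Folio's profit: π = (P_{Folio} − 18)(214 − 5P_{Folio} + 2P_{Quill}).
∂π/∂P_{Folio} = 304 − 10P_{Folio} + 2P_{Quill} = 0 ⇒ P_{Folio} = 30.4 + 0.2P_{Quill}.
Similarly P_{Quill} = 31.9 + 0.2P_{Folio}.
Plugging P_{Quill} into Folio's best response: P_{Folio} = 30.4 + 0.2(31.9 + 0.2P_{Folio}) ⇒ 0.96P_{Folio} = 36.78, so P_{Folio} = 38.3125.
Then P_{Quill} = 31.9 + 0.2·38.3125 = 39.5625.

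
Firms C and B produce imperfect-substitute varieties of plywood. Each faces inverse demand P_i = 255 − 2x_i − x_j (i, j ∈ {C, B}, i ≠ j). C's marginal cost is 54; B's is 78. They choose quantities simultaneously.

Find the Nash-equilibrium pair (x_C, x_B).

Firm C's profit: π = x_C(255 − 2x_C − x_B) − 54x_C.
∂π/∂x_C = 201 − 4x_C − x_B = 0 ⇒ x_C = 50.25 − 0.25x_B.
Similarly x_B = 44.25 − 0.25x_C.
Plugging x_B into C's best response: x_C = 50.25 − 0.25(44.25 − 0.25x_C) ⇒ 0.9375x_C = 39.1875, so x_C = 41.8.
Then x_B = 44.25 − 0.25·41.8 = 33.8.

41.8, 33.8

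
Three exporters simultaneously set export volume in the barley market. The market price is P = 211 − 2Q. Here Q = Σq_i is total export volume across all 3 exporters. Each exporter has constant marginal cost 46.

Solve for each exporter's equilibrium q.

A representative exporter's profit is π_i = q_i(211 − 2Q) − 46q_i, with Q = q_i + Σ_{j≠i} q_j.
First-order condition: 165 − 4q_i − 2Σ_{j≠i} q_j = 0.
In a symmetric equilibrium every exporter chooses the same q, so Σ_{j≠i} q_j = 2q. The condition becomes 165 − 8q = 0, giving q = 165/8 = 20.625.

20.625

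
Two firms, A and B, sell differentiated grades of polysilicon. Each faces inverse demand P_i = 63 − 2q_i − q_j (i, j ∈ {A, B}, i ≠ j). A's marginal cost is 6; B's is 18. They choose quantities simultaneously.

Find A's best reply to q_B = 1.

14

Firm A's profit: π = q_A(63 − 2q_A − q_B) − 6q_A.
∂π/∂q_A = 57 − 4q_A − q_B = 0 ⇒ q_A = 14.25 − 0.25q_B.
At q_B = 1: q_A = 14.25 − 0.25·1 = 14.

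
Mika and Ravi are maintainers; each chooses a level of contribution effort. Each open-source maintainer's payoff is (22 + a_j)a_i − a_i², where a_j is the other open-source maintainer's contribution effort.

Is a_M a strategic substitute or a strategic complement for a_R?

strategic complements

Mika's payoff is (22 + a_R)a_M − a_M².
∂π/∂a_M = 22 + a_R − 2a_M = 0, so a_M = 11 + 0.5a_R.
The best-response slope da_M/da_R = 0.5 > 0: the reaction function is upward-sloping, so the choices are strategic complements.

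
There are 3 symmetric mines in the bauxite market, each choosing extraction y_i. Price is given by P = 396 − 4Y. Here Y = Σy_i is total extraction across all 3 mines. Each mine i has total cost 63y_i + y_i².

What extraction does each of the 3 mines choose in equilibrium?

18.5

A representative mine's profit is π_i = y_i(396 − 4Y) − 63y_i − y_i², with Y = y_i + Σ_{j≠i} y_j.
First-order condition: 333 − 10y_i − 4Σ_{j≠i} y_j = 0.
In a symmetric equilibrium every mine chooses the same y, so Σ_{j≠i} y_j = 2y. The condition becomes 333 − 18y = 0, giving y = 333/18 = 18.5.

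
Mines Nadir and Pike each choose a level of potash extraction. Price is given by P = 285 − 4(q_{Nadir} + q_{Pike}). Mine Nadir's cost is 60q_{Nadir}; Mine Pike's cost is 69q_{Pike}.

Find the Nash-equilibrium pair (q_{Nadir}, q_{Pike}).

Mine Nadir's profit: π = q_{Nadir}(285 − 4(q_{Nadir} + q_{Pike})) − 60q_{Nadir}.
∂π/∂q_{Nadir} = 225 − 8q_{Nadir} − 4q_{Pike} = 0, so q_{Nadir} = 28.125 − 0.5q_{Pike}.
By the same steps for Pike: q_{Pike} = 27 − 0.5q_{Nadir}.
Substituting the second reaction function into the first: q_{Nadir} = 28.125 − 0.5(27 − 0.5q_{Nadir}), which gives 0.75q_{Nadir} = 14.625 ⇒ q_{Nadir} = 19.5.
Then q_{Pike} = 27 − 0.5·19.5 = 17.25.

19.5, 17.25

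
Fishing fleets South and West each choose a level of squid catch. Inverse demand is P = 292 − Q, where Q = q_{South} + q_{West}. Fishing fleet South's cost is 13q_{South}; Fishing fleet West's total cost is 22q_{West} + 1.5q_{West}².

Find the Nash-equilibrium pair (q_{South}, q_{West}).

Fishing fleet South's profit: π = q_{South}(292 − (q_{South} + q_{West})) − 13q_{South}.
∂π/∂q_{South} = 279 − 2q_{South} − q_{West} = 0, so q_{South} = 139.5 − 0.5q_{West}.
For West: ∂π/∂q_{West} = 270 − 5q_{West} − q_{South} = 0 ⇒ q_{West} = 54 − 0.2q_{South}.
Substituting the second reaction function into the first: q_{South} = 139.5 − 0.5(54 − 0.2q_{South}), which gives 0.9q_{South} = 112.5 ⇒ q_{South} = 125.
Then q_{West} = 54 − 0.2·125 = 29.

125, 29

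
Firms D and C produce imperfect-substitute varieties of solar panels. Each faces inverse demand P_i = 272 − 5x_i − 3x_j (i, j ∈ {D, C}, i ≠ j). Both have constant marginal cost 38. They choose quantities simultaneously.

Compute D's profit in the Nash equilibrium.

1620

Firm D's profit: π = x_D(272 − 5x_D − 3x_C) − 38x_D.
∂π/∂x_D = 234 − 10x_D − 3x_C = 0 ⇒ x_D = 23.4 − 0.3x_C.
By symmetry x_C = x_D; substituting into the reaction function, 1.3x_D = 23.4 and x_D = 18.
P_D = 272 − 5·18 − 3·18 = 128.
Profit = (128 − 38)·18 = 1620.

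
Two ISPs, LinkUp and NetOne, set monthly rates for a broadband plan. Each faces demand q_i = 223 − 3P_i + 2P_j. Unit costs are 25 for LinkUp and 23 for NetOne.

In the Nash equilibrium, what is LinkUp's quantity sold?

147.375

LinkUp's profit: π = (P_{LinkUp} − 25)(223 − 3P_{LinkUp} + 2P_{NetOne}).
∂π/∂P_{LinkUp} = 298 − 6P_{LinkUp} + 2P_{NetOne} = 0 ⇒ P_{LinkUp} = 149/3 + (1/3)P_{NetOne}.
Similarly P_{NetOne} = 146/3 + (1/3)P_{LinkUp}.
Solving the two reaction functions simultaneously: (1 − (1/3)(1/3))P_{LinkUp} = 149/3 + (1/3)·(146/3), so (8/9)P_{LinkUp} = 593/9 and P_{LinkUp} = 74.125.
Then P_{NetOne} = 146/3 + (1/3)·74.125 = 73.375.
q_{LinkUp} = 223 − 3·74.125 + 2·73.375 = 147.375.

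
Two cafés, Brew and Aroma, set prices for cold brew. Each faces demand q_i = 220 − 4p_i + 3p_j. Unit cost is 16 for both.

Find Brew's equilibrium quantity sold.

Brew's profit: π = (p_{Brew} − 16)(220 − 4p_{Brew} + 3p_{Aroma}).
∂π/∂p_{Brew} = 284 − 8p_{Brew} + 3p_{Aroma} = 0 ⇒ p_{Brew} = 35.5 + 0.375p_{Aroma}.
Setting p_{Brew} = p_{Aroma} in the reaction function: p_{Brew} = 35.5 + 0.375p_{Brew}, so p_{Brew} = 35.5 / 0.625 = 56.8.
q_{Brew} = 220 − 4·56.8 + 3·56.8 = 163.2.

163.2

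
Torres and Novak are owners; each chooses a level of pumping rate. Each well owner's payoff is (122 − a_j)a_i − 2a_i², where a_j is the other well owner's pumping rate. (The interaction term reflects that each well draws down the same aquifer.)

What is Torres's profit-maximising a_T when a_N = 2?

Torres's payoff is (122 − a_N)a_T − 2a_T².
∂π/∂a_T = 122 − a_N − 4a_T = 0, so a_T = 30.5 − 0.25a_N.
At a_N = 2: a_T = 30.5 − 0.25·2 = 30.

30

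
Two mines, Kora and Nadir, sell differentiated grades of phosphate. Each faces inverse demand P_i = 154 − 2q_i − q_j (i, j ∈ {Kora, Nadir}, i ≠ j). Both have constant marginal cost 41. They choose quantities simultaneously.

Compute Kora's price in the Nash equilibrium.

86.2

Mine Kora's profit: π = q_{Kora}(154 − 2q_{Kora} − q_{Nadir}) − 41q_{Kora}.
∂π/∂q_{Kora} = 113 − 4q_{Kora} − q_{Nadir} = 0 ⇒ q_{Kora} = 28.25 − 0.25q_{Nadir}.
The game is symmetric, so in equilibrium q_{Nadir} = q_{Kora}: the reaction function gives 1.25q_{Kora} = 28.25, hence q_{Kora} = 22.6.
P_{Kora} = 154 − 2·22.6 − 22.6 = 86.2.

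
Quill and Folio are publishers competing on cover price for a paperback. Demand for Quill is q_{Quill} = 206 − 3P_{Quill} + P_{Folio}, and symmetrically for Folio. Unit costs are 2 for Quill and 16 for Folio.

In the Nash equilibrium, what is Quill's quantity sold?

124.8

Quill's profit: π = (P_{Quill} − 2)(206 − 3P_{Quill} + P_{Folio}).
∂π/∂P_{Quill} = 212 − 6P_{Quill} + P_{Folio} = 0 ⇒ P_{Quill} = 106/3 + (1/6)P_{Folio}.
Similarly P_{Folio} = 127/3 + (1/6)P_{Quill}.
Solving the two reaction functions simultaneously: (1 − (1/6)(1/6))P_{Quill} = 106/3 + (1/6)·(127/3), so (35/36)P_{Quill} = 763/18 and P_{Quill} = 43.6.
Then P_{Folio} = 127/3 + (1/6)·43.6 = 49.6.
q_{Quill} = 206 − 3·43.6 + 49.6 = 124.8.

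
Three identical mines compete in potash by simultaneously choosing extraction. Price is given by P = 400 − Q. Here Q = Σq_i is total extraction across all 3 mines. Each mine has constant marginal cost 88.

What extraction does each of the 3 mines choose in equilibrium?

A representative mine's profit is π_i = q_i(400 − Q) − 88q_i, with Q = q_i + Σ_{j≠i} q_j.
First-order condition: 312 − 2q_i − Σ_{j≠i} q_j = 0.
In a symmetric equilibrium every mine chooses the same q, so Σ_{j≠i} q_j = 2q. The condition becomes 312 − 4q = 0, giving q = 312/4 = 78.

78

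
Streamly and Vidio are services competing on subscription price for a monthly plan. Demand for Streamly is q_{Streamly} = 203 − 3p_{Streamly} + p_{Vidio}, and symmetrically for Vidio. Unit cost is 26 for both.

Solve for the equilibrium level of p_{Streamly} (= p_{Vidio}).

Streamly's profit: π = (p_{Streamly} − 26)(203 − 3p_{Streamly} + p_{Vidio}).
∂π/∂p_{Streamly} = 281 − 6p_{Streamly} + p_{Vidio} = 0 ⇒ p_{Streamly} = 281/6 + (1/6)p_{Vidio}.
The game is symmetric, so in equilibrium p_{Vidio} = p_{Streamly}: the reaction function gives (5/6)p_{Streamly} = 281/6, hence p_{Streamly} = 56.2.

56.2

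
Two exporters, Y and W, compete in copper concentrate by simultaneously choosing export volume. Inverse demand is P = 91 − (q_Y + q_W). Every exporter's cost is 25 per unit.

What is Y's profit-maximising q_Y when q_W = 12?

27

Exporter Y's profit: π = q_Y(91 − (q_Y + q_W)) − 25q_Y.
∂π/∂q_Y = 66 − 2q_Y − q_W = 0, so q_Y = 33 − 0.5q_W.
At q_W = 12: q_Y = 33 − 0.5·12 = 27.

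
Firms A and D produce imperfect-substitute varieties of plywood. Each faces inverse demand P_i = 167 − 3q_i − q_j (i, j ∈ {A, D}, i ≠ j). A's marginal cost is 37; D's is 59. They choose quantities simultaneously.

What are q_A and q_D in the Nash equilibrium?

Firm A's profit: π = q_A(167 − 3q_A − q_D) − 37q_A.
∂π/∂q_A = 130 − 6q_A − q_D = 0 ⇒ q_A = 65/3 − (1/6)q_D.
Similarly q_D = 18 − (1/6)q_A.
Plugging q_D into A's best response: q_A = 65/3 − (1/6)(18 − (1/6)q_A) ⇒ (35/36)q_A = 56/3, so q_A = 19.2.
Then q_D = 18 − (1/6)·19.2 = 14.8.

19.2, 14.8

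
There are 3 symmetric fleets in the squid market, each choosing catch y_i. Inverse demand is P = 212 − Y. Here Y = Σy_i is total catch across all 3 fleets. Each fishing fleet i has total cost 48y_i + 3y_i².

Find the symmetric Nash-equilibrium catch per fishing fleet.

A representative fishing fleet's profit is π_i = y_i(212 − Y) − 48y_i − 3y_i², with Y = y_i + Σ_{j≠i} y_j.
First-order condition: 164 − 8y_i − Σ_{j≠i} y_j = 0.
Imposing symmetry (y_j = y for all j) turns Σ_{j≠i} y_j into 2y, so 164 = 10y and y = 16.4.

16.4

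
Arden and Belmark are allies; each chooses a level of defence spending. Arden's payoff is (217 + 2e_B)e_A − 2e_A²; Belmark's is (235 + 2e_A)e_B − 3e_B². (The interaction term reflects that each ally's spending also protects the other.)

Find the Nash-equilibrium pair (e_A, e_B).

88.6, 68.7

Expanding Arden's payoff: 217e_A + 2e_Be_A − 2e_A².
∂π/∂e_A = 217 + 2e_B − 4e_A = 0, so e_A = 54.25 + 0.5e_B.
Likewise for Belmark: e_B = 235/6 + (1/3)e_A.
Substituting the second reaction function into the first: e_A = 54.25 + 0.5(235/6 + (1/3)e_A), which gives (5/6)e_A = 443/6 ⇒ e_A = 88.6.
Then e_B = 235/6 + (1/3)·88.6 = 68.7.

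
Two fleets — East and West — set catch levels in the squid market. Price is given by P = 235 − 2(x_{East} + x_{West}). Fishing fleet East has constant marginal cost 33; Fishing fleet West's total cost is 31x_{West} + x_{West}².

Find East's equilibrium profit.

Fishing fleet East's profit: π = x_{East}(235 − 2(x_{East} + x_{West})) − 33x_{East}.
∂π/∂x_{East} = 202 − 4x_{East} − 2x_{West} = 0, so x_{East} = 50.5 − 0.5x_{West}.
For West: ∂π/∂x_{West} = 204 − 6x_{West} − 2x_{East} = 0 ⇒ x_{West} = 34 − (1/3)x_{East}.
Solving the two reaction functions simultaneously: (1 − (−0.5)(−1/3))x_{East} = 50.5 − 0.5·34, so (5/6)x_{East} = 33.5 and x_{East} = 40.2.
Then x_{West} = 34 − (1/3)·40.2 = 20.6.
Price P = 235 − 2·60.8 = 113.4.
East's profit: (113.4 − 33)·40.2 = 3232.08.

3232.08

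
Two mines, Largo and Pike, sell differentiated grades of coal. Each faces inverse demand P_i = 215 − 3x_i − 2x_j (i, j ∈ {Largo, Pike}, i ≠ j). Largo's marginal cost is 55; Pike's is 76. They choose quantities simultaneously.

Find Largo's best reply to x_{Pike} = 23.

19

Mine Largo's profit: π = x_{Largo}(215 − 3x_{Largo} − 2x_{Pike}) − 55x_{Largo}.
∂π/∂x_{Largo} = 160 − 6x_{Largo} − 2x_{Pike} = 0 ⇒ x_{Largo} = 80/3 − (1/3)x_{Pike}.
At x_{Pike} = 23: x_{Largo} = 80/3 − (1/3)·23 = 19.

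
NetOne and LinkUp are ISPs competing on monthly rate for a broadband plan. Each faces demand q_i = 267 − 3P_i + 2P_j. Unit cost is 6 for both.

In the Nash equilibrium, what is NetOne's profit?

NetOne's profit: π = (P_{NetOne} − 6)(267 − 3P_{NetOne} + 2P_{LinkUp}).
∂π/∂P_{NetOne} = 285 − 6P_{NetOne} + 2P_{LinkUp} = 0 ⇒ P_{NetOne} = 47.5 + (1/3)P_{LinkUp}.
The game is symmetric, so in equilibrium P_{LinkUp} = P_{NetOne}: the reaction function gives (2/3)P_{NetOne} = 47.5, hence P_{NetOne} = 71.25.
q_{NetOne} = 267 − 3·71.25 + 2·71.25 = 195.75.
Profit = (71.25 − 6)·195.75 = 12772.6875.

12772.6875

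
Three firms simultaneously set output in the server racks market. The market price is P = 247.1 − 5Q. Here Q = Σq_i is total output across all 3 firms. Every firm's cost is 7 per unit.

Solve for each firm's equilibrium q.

A representative firm's profit is π_i = q_i(247.1 − 5Q) − 7q_i, with Q = q_i + Σ_{j≠i} q_j.
First-order condition: 240.1 − 10q_i − 5Σ_{j≠i} q_j = 0.
Imposing symmetry (q_j = q for all j) turns Σ_{j≠i} q_j into 2q, so 240.1 = 20q and q = 12.005.

12.005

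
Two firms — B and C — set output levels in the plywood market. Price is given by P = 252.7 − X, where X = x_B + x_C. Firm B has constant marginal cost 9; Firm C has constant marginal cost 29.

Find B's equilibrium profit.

7726.41

Firm B's profit: π = x_B(252.7 − (x_B + x_C)) − 9x_B.
∂π/∂x_B = 243.7 − 2x_B − x_C = 0, so x_B = 121.85 − 0.5x_C.
By the same steps for C: x_C = 111.85 − 0.5x_B.
Plugging x_C into B's best response: x_B = 121.85 − 0.5(111.85 − 0.5x_B) ⇒ 0.75x_B = 65.925, so x_B = 87.9.
Then x_C = 111.85 − 0.5·87.9 = 67.9.
Price P = 252.7 − 155.8 = 96.9.
B's profit: (96.9 − 9)·87.9 = 7726.41.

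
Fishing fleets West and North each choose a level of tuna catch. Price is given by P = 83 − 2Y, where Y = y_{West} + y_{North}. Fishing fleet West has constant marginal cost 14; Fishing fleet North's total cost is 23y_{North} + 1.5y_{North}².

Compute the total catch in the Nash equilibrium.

Fishing fleet West's profit: π = y_{West}(83 − 2(y_{West} + y_{North})) − 14y_{West}.
∂π/∂y_{West} = 69 − 4y_{West} − 2y_{North} = 0, so y_{West} = 17.25 − 0.5y_{North}.
For North: ∂π/∂y_{North} = 60 − 7y_{North} − 2y_{West} = 0 ⇒ y_{North} = 60/7 − (2/7)y_{West}.
Substituting the second reaction function into the first: y_{West} = 17.25 − 0.5(60/7 − (2/7)y_{West}), which gives (6/7)y_{West} = 363/28 ⇒ y_{West} = 15.125.
Then y_{North} = 60/7 − (2/7)·15.125 = 4.25.
Total catch: 15.125 + 4.25 = 19.375.

19.375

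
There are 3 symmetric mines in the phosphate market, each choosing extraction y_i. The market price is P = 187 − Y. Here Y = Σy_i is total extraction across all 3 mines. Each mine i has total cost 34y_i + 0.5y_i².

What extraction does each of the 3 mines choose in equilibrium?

30.6

A representative mine's profit is π_i = y_i(187 − Y) − 34y_i − 0.5y_i², with Y = y_i + Σ_{j≠i} y_j.
First-order condition: 153 − 3y_i − Σ_{j≠i} y_j = 0.
With identical mines, set every y_j = y: then 153 − 3y − 2y = 0, i.e. y = 153/5 = 30.6.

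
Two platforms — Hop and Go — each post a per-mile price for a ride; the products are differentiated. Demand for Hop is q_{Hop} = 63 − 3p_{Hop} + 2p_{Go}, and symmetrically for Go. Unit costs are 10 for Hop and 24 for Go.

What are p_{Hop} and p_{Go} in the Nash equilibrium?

Hop's profit: π = (p_{Hop} − 10)(63 − 3p_{Hop} + 2p_{Go}).
∂π/∂p_{Hop} = 93 − 6p_{Hop} + 2p_{Go} = 0 ⇒ p_{Hop} = 15.5 + (1/3)p_{Go}.
Similarly p_{Go} = 22.5 + (1/3)p_{Hop}.
Substituting the second reaction function into the first: p_{Hop} = 15.5 + (1/3)(22.5 + (1/3)p_{Hop}), which gives (8/9)p_{Hop} = 23 ⇒ p_{Hop} = 25.875.
Then p_{Go} = 22.5 + (1/3)·25.875 = 31.125.

25.875, 31.125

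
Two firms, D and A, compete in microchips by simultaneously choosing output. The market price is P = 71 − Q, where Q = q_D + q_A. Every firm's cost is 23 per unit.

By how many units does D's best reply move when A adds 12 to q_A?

Firm D's profit: π = q_D(71 − (q_D + q_A)) − 23q_D.
∂π/∂q_D = 48 − 2q_D − q_A = 0, so q_D = 24 − 0.5q_A.
The reaction-function slope is −0.5, so a 12-unit rise in q_A moves q_D by −0.5 × 12 = −6. D's best response falls — the actions are strategic substitutes.

-6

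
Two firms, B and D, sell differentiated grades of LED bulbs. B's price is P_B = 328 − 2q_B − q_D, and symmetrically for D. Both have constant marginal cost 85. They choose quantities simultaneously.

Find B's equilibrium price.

182.2

Firm B's profit: π = q_B(328 − 2q_B − q_D) − 85q_B.
∂π/∂q_B = 243 − 4q_B − q_D = 0 ⇒ q_B = 60.75 − 0.25q_D.
The game is symmetric, so in equilibrium q_D = q_B: the reaction function gives 1.25q_B = 60.75, hence q_B = 48.6.
P_B = 328 − 2·48.6 − 48.6 = 182.2.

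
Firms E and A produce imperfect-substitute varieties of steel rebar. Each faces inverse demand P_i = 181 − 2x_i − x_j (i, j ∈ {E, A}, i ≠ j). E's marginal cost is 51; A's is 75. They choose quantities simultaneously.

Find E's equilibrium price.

106.2

Firm E's profit: π = x_E(181 − 2x_E − x_A) − 51x_E.
∂π/∂x_E = 130 − 4x_E − x_A = 0 ⇒ x_E = 32.5 − 0.25x_A.
Similarly x_A = 26.5 − 0.25x_E.
Plugging x_A into E's best response: x_E = 32.5 − 0.25(26.5 − 0.25x_E) ⇒ 0.9375x_E = 25.875, so x_E = 27.6.
Then x_A = 26.5 − 0.25·27.6 = 19.6.
P_E = 181 − 2·27.6 − 19.6 = 106.2.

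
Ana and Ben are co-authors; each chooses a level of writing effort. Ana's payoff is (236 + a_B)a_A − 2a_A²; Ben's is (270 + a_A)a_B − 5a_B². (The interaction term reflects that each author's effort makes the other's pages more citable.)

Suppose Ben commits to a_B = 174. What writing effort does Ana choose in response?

Expanding Ana's payoff: 236a_A + a_Ba_A − 2a_A².
∂π/∂a_A = 236 + a_B − 4a_A = 0, so a_A = 59 + 0.25a_B.
At a_B = 174: a_A = 59 + 0.25·174 = 102.5.

102.5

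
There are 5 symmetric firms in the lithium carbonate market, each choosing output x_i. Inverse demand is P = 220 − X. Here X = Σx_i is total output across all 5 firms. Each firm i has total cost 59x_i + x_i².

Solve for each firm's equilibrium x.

A representative firm's profit is π_i = x_i(220 − X) − 59x_i − x_i², with X = x_i + Σ_{j≠i} x_j.
First-order condition: 161 − 4x_i − Σ_{j≠i} x_j = 0.
With identical firms, set every x_j = x: then 161 − 4x − 4x = 0, i.e. x = 161/8 = 20.125.

20.125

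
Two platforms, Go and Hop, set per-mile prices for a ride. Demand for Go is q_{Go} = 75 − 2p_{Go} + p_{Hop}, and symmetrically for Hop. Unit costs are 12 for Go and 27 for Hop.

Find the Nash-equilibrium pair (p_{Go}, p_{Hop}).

35, 41

Go's profit: π = (p_{Go} − 12)(75 − 2p_{Go} + p_{Hop}).
∂π/∂p_{Go} = 99 − 4p_{Go} + p_{Hop} = 0 ⇒ p_{Go} = 24.75 + 0.25p_{Hop}.
Similarly p_{Hop} = 32.25 + 0.25p_{Go}.
Plugging p_{Hop} into Go's best response: p_{Go} = 24.75 + 0.25(32.25 + 0.25p_{Go}) ⇒ 0.9375p_{Go} = 32.8125, so p_{Go} = 35.
Then p_{Hop} = 32.25 + 0.25·35 = 41.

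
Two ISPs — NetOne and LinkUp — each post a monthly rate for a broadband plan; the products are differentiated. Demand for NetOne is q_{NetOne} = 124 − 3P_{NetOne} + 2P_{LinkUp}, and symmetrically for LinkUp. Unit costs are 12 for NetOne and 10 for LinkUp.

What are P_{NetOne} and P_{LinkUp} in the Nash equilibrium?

NetOne's profit: π = (P_{NetOne} − 12)(124 − 3P_{NetOne} + 2P_{LinkUp}).
∂π/∂P_{NetOne} = 160 − 6P_{NetOne} + 2P_{LinkUp} = 0 ⇒ P_{NetOne} = 80/3 + (1/3)P_{LinkUp}.
Similarly P_{LinkUp} = 77/3 + (1/3)P_{NetOne}.
Substituting the second reaction function into the first: P_{NetOne} = 80/3 + (1/3)(77/3 + (1/3)P_{NetOne}), which gives (8/9)P_{NetOne} = 317/9 ⇒ P_{NetOne} = 39.625.
Then P_{LinkUp} = 77/3 + (1/3)·39.625 = 38.875.

39.625, 38.875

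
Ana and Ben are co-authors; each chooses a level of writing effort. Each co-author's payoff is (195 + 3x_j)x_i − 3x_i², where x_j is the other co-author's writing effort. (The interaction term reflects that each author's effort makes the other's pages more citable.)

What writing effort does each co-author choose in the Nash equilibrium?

65

Ana's payoff is (195 + 3x_B)x_A − 3x_A².
∂π/∂x_A = 195 + 3x_B − 6x_A = 0, so x_A = 32.5 + 0.5x_B.
Setting x_A = x_B in the reaction function: x_A = 32.5 + 0.5x_A, so x_A = 32.5 / 0.5 = 65.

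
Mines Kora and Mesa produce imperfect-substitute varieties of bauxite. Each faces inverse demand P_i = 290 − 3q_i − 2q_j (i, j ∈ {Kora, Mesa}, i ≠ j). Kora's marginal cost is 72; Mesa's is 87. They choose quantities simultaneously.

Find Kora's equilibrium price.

Mine Kora's profit: π = q_{Kora}(290 − 3q_{Kora} − 2q_{Mesa}) − 72q_{Kora}.
∂π/∂q_{Kora} = 218 − 6q_{Kora} − 2q_{Mesa} = 0 ⇒ q_{Kora} = 109/3 − (1/3)q_{Mesa}.
Similarly q_{Mesa} = 203/6 − (1/3)q_{Kora}.
Solving the two reaction functions simultaneously: (1 − (−1/3)(−1/3))q_{Kora} = 109/3 − (1/3)·(203/6), so (8/9)q_{Kora} = 451/18 and q_{Kora} = 28.1875.
Then q_{Mesa} = 203/6 − (1/3)·28.1875 = 24.4375.
P_{Kora} = 290 − 3·28.1875 − 2·24.4375 = 156.5625.

156.5625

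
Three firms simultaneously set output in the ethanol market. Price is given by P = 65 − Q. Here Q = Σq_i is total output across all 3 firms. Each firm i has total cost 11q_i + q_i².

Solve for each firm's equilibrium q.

9

A representative firm's profit is π_i = q_i(65 − Q) − 11q_i − q_i², with Q = q_i + Σ_{j≠i} q_j.
First-order condition: 54 − 4q_i − Σ_{j≠i} q_j = 0.
In a symmetric equilibrium every firm chooses the same q, so Σ_{j≠i} q_j = 2q. The condition becomes 54 − 6q = 0, giving q = 54/6 = 9.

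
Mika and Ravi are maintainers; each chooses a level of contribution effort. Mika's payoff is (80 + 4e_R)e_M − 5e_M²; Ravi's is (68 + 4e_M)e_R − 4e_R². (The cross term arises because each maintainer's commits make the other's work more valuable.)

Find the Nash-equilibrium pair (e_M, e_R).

14.25, 15.625

Expanding Mika's payoff: 80e_M + 4e_Re_M − 5e_M².
∂π/∂e_M = 80 + 4e_R − 10e_M = 0, so e_M = 8 + 0.4e_R.
Likewise for Ravi: e_R = 8.5 + 0.5e_M.
Plugging e_R into Mika's best response: e_M = 8 + 0.4(8.5 + 0.5e_M) ⇒ 0.8e_M = 11.4, so e_M = 14.25.
Then e_R = 8.5 + 0.5·14.25 = 15.625.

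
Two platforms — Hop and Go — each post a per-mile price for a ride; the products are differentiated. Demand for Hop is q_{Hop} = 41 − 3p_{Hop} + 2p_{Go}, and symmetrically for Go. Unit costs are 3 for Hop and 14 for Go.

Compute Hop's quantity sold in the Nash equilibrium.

Hop's profit: π = (p_{Hop} − 3)(41 − 3p_{Hop} + 2p_{Go}).
∂π/∂p_{Hop} = 50 − 6p_{Hop} + 2p_{Go} = 0 ⇒ p_{Hop} = 25/3 + (1/3)p_{Go}.
Similarly p_{Go} = 83/6 + (1/3)p_{Hop}.
Solving the two reaction functions simultaneously: (1 − (1/3)(1/3))p_{Hop} = 25/3 + (1/3)·(83/6), so (8/9)p_{Hop} = 233/18 and p_{Hop} = 14.5625.
Then p_{Go} = 83/6 + (1/3)·14.5625 = 18.6875.
q_{Hop} = 41 − 3·14.5625 + 2·18.6875 = 34.6875.

34.6875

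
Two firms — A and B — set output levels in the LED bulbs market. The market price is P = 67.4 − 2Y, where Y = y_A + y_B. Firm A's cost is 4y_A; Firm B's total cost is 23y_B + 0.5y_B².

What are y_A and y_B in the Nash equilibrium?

14.2625, 3.175

Firm A's profit: π = y_A(67.4 − 2(y_A + y_B)) − 4y_A.
∂π/∂y_A = 63.4 − 4y_A − 2y_B = 0, so y_A = 15.85 − 0.5y_B.
For B: ∂π/∂y_B = 44.4 − 5y_B − 2y_A = 0 ⇒ y_B = 8.88 − 0.4y_A.
Plugging y_B into A's best response: y_A = 15.85 − 0.5(8.88 − 0.4y_A) ⇒ 0.8y_A = 11.41, so y_A = 14.2625.
Then y_B = 8.88 − 0.4·14.2625 = 3.175.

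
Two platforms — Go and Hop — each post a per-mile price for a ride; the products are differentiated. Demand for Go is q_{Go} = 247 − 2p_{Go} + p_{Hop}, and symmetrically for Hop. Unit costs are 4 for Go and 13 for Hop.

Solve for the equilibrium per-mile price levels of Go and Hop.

Go's profit: π = (p_{Go} − 4)(247 − 2p_{Go} + p_{Hop}).
∂π/∂p_{Go} = 255 − 4p_{Go} + p_{Hop} = 0 ⇒ p_{Go} = 63.75 + 0.25p_{Hop}.
Similarly p_{Hop} = 68.25 + 0.25p_{Go}.
Substituting the second reaction function into the first: p_{Go} = 63.75 + 0.25(68.25 + 0.25p_{Go}), which gives 0.9375p_{Go} = 80.8125 ⇒ p_{Go} = 86.2.
Then p_{Hop} = 68.25 + 0.25·86.2 = 89.8.

86.2, 89.8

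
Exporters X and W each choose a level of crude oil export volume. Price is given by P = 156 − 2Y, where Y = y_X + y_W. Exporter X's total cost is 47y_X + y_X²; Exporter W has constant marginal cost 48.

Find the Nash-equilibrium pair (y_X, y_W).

11, 21.5

Exporter X's profit: π = y_X(156 − 2(y_X + y_W)) − 47y_X − y_X².
∂π/∂y_X = 109 − 6y_X − 2y_W = 0, so y_X = 109/6 − (1/3)y_W.
For W: ∂π/∂y_W = 108 − 4y_W − 2y_X = 0 ⇒ y_W = 27 − 0.5y_X.
Substituting the second reaction function into the first: y_X = 109/6 − (1/3)(27 − 0.5y_X), which gives (5/6)y_X = 55/6 ⇒ y_X = 11.
Then y_W = 27 − 0.5·11 = 21.5.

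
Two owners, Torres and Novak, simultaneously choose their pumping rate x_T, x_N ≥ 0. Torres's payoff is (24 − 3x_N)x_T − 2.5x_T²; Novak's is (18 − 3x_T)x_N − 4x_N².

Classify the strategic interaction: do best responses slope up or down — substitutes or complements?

strategic substitutes

Expanding Torres's payoff: 24x_T − 3x_Nx_T − 2.5x_T².
∂π/∂x_T = 24 − 3x_N − 5x_T = 0, so x_T = 4.8 − 0.6x_N.
The best-response slope dx_T/dx_N = −0.6 < 0: the reaction function is downward-sloping, so the choices are strategic substitutes.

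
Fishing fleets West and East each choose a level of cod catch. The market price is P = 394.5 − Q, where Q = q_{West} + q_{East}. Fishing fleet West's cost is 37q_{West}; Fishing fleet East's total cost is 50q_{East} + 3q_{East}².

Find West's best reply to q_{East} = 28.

164.75

Fishing fleet West's profit: π = q_{West}(394.5 − (q_{West} + q_{East})) − 37q_{West}.
∂π/∂q_{West} = 357.5 − 2q_{West} − q_{East} = 0, so q_{West} = 178.75 − 0.5q_{East}.
At q_{East} = 28: q_{West} = 178.75 − 0.5·28 = 164.75.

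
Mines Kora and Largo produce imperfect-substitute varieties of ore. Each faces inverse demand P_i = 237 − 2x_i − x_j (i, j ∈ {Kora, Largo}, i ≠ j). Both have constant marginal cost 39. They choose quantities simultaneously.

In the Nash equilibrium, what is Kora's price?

118.2

Mine Kora's profit: π = x_{Kora}(237 − 2x_{Kora} − x_{Largo}) − 39x_{Kora}.
∂π/∂x_{Kora} = 198 − 4x_{Kora} − x_{Largo} = 0 ⇒ x_{Kora} = 49.5 − 0.25x_{Largo}.
The game is symmetric, so in equilibrium x_{Largo} = x_{Kora}: the reaction function gives 1.25x_{Kora} = 49.5, hence x_{Kora} = 39.6.
P_{Kora} = 237 − 2·39.6 − 39.6 = 118.2.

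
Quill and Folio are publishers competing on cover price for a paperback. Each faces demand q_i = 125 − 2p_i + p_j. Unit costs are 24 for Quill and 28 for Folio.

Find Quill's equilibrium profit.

2339.28

Quill's profit: π = (p_{Quill} − 24)(125 − 2p_{Quill} + p_{Folio}).
∂π/∂p_{Quill} = 173 − 4p_{Quill} + p_{Folio} = 0 ⇒ p_{Quill} = 43.25 + 0.25p_{Folio}.
Similarly p_{Folio} = 45.25 + 0.25p_{Quill}.
Substituting the second reaction function into the first: p_{Quill} = 43.25 + 0.25(45.25 + 0.25p_{Quill}), which gives 0.9375p_{Quill} = 54.5625 ⇒ p_{Quill} = 58.2.
Then p_{Folio} = 45.25 + 0.25·58.2 = 59.8.
q_{Quill} = 125 − 2·58.2 + 59.8 = 68.4.
Profit = (58.2 − 24)·68.4 = 2339.28.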